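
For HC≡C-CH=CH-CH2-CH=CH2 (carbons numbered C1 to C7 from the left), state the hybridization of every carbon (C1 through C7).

C1 sp, C2 sp, C3 sp2, C4 sp2, C5 sp3, C6 sp2, C7 sp2

C1 — 2 σ bonds, plus two π bonds. Steric number 2, so sp.
C2: 2 σ bonds, plus two π bonds — 2 electron domains, sp.
C3 carries 3 σ bonds, plus one π bond, giving a steric number of 3, so it is sp2.
C4 (3 σ bonds, plus one π bond) has steric number 3: sp2.
C5 has 4 σ bonds: steric number 4 → sp3.
C6 has 3 σ bonds, plus one π bond: steric number 3 → sp2.
C7 carries 3 σ bonds, plus one π bond, giving a steric number of 3, so it is sp2.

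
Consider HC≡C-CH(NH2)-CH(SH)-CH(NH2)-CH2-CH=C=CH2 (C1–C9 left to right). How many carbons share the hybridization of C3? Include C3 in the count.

4

C3 is sp3 (only σ bonds).
C1: sp
C2: sp
C3: sp3 ✓
C4: sp3 ✓
C5: sp3 ✓
C6: sp3 ✓
C7: sp2
C8: sp
C9: sp2
4 carbons are sp3.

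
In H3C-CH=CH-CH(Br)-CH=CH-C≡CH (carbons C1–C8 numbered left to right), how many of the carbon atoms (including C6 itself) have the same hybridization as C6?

C6 is sp2 (one π bond).
C1: sp3
C2: sp2 ✓
C3: sp2 ✓
C4: sp3
C5: sp2 ✓
C6: sp2 ✓
C7: sp
C8: sp
4 carbons are sp2.

4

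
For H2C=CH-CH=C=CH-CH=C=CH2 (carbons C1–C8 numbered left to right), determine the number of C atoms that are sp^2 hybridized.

C1: sp2 ✓
C2: sp2 ✓
C3: sp2 ✓
C4: sp
C5: sp2 ✓
C6: sp2 ✓
C7: sp
C8: sp2 ✓
C1, C2, C3, C5, C6, C8 → 6 sp2 carbons.

6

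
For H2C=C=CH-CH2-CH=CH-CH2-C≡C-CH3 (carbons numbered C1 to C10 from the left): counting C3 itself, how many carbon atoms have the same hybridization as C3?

C3 is sp2 (one π bond).
C1: sp2 ✓
C2: sp
C3: sp2 ✓
C4: sp3
C5: sp2 ✓
C6: sp2 ✓
C7: sp3
C8: sp
C9: sp
C10: sp3
4 carbons are sp2.

4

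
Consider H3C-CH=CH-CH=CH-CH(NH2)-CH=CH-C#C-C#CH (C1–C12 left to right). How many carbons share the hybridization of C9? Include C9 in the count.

C9 is sp (two π bonds).
C1: sp3
C2: sp2
C3: sp2
C4: sp2
C5: sp2
C6: sp3
C7: sp2
C8: sp2
C9: sp ✓
C10: sp ✓
C11: sp ✓
C12: sp ✓
4 carbons are sp.

4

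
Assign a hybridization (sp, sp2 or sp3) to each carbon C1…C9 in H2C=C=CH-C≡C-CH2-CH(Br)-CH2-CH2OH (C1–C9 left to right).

C1 sp2, C2 sp, C3 sp2, C4 sp, C5 sp, C6 sp3, C7 sp3, C8 sp3, C9 sp3

C1 is sp2: 3 σ bonds, plus one π bond, 3 electron-density regions.
C2 (2 σ bonds, plus two π bonds) has steric number 2: sp.
C3 — 3 σ bonds, plus one π bond. Steric number 3, so sp2.
C4 has 2 σ bonds, plus two π bonds: steric number 2 → sp.
C5: 2 σ bonds, plus two π bonds; 2 regions of electron density → sp.
C6 has 4 σ bonds: steric number 4 → sp3.
C7 (4 σ bonds) has steric number 4: sp3.
C8: 4 σ bonds — 4 electron domains, sp3.
C9 (4 σ bonds) has steric number 4: sp3.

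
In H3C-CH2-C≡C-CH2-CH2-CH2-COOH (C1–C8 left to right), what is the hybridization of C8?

C8 has 3 σ bonds, plus one π bond: steric number 3 → sp2.

sp^2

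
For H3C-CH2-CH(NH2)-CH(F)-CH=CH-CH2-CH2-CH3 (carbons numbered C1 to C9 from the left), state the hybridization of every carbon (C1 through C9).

C1 sp3, C2 sp3, C3 sp3, C4 sp3, C5 sp2, C6 sp2, C7 sp3, C8 sp3, C9 sp3

C1: 4 σ bonds — 4 electron domains, sp3.
C2 is sp3: 4 σ bonds, 4 electron-density regions.
C3 has 4 σ bonds: steric number 4 → sp3.
C4 is sp3: 4 σ bonds, 4 electron-density regions.
C5 (3 σ bonds, plus one π bond) has steric number 3: sp2.
C6 — 3 σ bonds, plus one π bond. Steric number 3, so sp2.
C7 carries 4 σ bonds, giving a steric number of 4, so it is sp3.
C8: 4 σ bonds; 4 regions of electron density → sp3.
C9 (4 σ bonds) has steric number 4: sp3.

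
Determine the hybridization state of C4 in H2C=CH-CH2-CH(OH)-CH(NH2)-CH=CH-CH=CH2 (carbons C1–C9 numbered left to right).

sp³

C4 is sp3: 4 σ bonds, 4 electron-density regions.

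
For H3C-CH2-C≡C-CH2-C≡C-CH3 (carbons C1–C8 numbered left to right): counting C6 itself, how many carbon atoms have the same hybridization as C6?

C6 is sp (two π bonds).
C1: sp3
C2: sp3
C3: sp ✓
C4: sp ✓
C5: sp3
C6: sp ✓
C7: sp ✓
C8: sp3
4 carbons are sp.

4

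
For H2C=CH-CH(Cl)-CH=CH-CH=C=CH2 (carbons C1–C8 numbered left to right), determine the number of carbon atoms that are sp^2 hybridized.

6

C1: sp2 ✓
C2: sp2 ✓
C3: sp3
C4: sp2 ✓
C5: sp2 ✓
C6: sp2 ✓
C7: sp
C8: sp2 ✓
C1, C2, C4, C5, C6, C8 → 6 sp2 carbons.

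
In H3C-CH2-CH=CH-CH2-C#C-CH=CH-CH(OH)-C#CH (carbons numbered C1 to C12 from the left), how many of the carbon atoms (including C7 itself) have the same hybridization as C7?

C7 is sp (two π bonds).
C1: sp3
C2: sp3
C3: sp2
C4: sp2
C5: sp3
C6: sp ✓
C7: sp ✓
C8: sp2
C9: sp2
C10: sp3
C11: sp ✓
C12: sp ✓
4 carbons are sp.

4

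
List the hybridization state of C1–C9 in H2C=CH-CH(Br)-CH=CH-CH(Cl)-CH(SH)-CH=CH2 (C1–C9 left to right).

C1 sp2, C2 sp2, C3 sp3, C4 sp2, C5 sp2, C6 sp3, C7 sp3, C8 sp2, C9 sp2

C1 (3 σ bonds, plus one π bond) has steric number 3: sp2.
C2 is sp2: 3 σ bonds, plus one π bond, 3 electron-density regions.
C3 carries 4 σ bonds, giving a steric number of 4, so it is sp3.
C4: 3 σ bonds, plus one π bond; 3 regions of electron density → sp2.
C5 is sp2: 3 σ bonds, plus one π bond, 3 electron-density regions.
C6 is sp3: 4 σ bonds, 4 electron-density regions.
C7 (4 σ bonds) has steric number 4: sp3.
C8 has 3 σ bonds, plus one π bond: steric number 3 → sp2.
C9 carries 3 σ bonds, plus one π bond, giving a steric number of 3, so it is sp2.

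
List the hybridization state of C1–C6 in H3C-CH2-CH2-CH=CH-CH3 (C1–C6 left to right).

C1 is sp3: 4 σ bonds, 4 electron-density regions.
C2: 4 σ bonds — 4 electron domains, sp3.
C3 (4 σ bonds) has steric number 4: sp3.
C4 — 3 σ bonds, plus one π bond. Steric number 3, so sp2.
C5 — 3 σ bonds, plus one π bond. Steric number 3, so sp2.
C6 is sp3: 4 σ bonds, 4 electron-density regions.

C1 sp3, C2 sp3, C3 sp3, C4 sp2, C5 sp2, C6 sp3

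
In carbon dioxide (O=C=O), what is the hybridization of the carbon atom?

sp

Two σ bonds, two π bonds → steric number 2 → sp.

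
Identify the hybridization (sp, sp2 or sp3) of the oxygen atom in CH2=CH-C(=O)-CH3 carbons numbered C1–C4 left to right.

The oxygen atom (1 σ bond and 2 lone pairs, plus one π bond) has steric number 3: sp2.

sp2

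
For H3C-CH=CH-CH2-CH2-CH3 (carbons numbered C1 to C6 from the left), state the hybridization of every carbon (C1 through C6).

C1 sp3, C2 sp2, C3 sp2, C4 sp3, C5 sp3, C6 sp3

C1 (4 σ bonds) has steric number 4: sp3.
C2 carries 3 σ bonds, plus one π bond, giving a steric number of 3, so it is sp2.
C3: 3 σ bonds, plus one π bond; 3 regions of electron density → sp2.
C4: 4 σ bonds — 4 electron domains, sp3.
C5: 4 σ bonds — 4 electron domains, sp3.
C6: 4 σ bonds; 4 regions of electron density → sp3.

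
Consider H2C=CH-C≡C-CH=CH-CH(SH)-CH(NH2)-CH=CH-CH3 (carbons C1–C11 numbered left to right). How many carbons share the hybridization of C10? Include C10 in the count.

C10 is sp2 (one π bond).
C1: sp2 ✓
C2: sp2 ✓
C3: sp
C4: sp
C5: sp2 ✓
C6: sp2 ✓
C7: sp3
C8: sp3
C9: sp2 ✓
C10: sp2 ✓
C11: sp3
6 carbons are sp2.

6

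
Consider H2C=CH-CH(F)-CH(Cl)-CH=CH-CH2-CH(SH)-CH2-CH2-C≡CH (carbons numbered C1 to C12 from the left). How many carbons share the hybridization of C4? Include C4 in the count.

6

C4 is sp3 (only σ bonds).
C1: sp2
C2: sp2
C3: sp3 ✓
C4: sp3 ✓
C5: sp2
C6: sp2
C7: sp3 ✓
C8: sp3 ✓
C9: sp3 ✓
C10: sp3 ✓
C11: sp
C12: sp
6 carbons are sp3.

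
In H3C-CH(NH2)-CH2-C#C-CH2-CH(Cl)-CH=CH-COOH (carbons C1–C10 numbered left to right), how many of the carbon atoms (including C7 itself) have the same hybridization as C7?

C7 is sp3 (only σ bonds).
C1: sp3 ✓
C2: sp3 ✓
C3: sp3 ✓
C4: sp
C5: sp
C6: sp3 ✓
C7: sp3 ✓
C8: sp2
C9: sp2
C10: sp2
5 carbons are sp3.

5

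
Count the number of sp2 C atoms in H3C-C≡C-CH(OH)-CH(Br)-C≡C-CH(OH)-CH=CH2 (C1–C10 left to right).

2

C1: sp3
C2: sp
C3: sp
C4: sp3
C5: sp3
C6: sp
C7: sp
C8: sp3
C9: sp2 ✓
C10: sp2 ✓
C9, C10 → 2 sp2 carbons.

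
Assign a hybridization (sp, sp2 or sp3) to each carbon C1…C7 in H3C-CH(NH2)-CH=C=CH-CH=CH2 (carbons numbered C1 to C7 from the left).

C1: 4 σ bonds; 4 regions of electron density → sp3.
C2: 4 σ bonds — 4 electron domains, sp3.
C3: 3 σ bonds, plus one π bond; 3 regions of electron density → sp2.
C4 carries 2 σ bonds, plus two π bonds, giving a steric number of 2, so it is sp.
C5 — 3 σ bonds, plus one π bond. Steric number 3, so sp2.
C6 — 3 σ bonds, plus one π bond. Steric number 3, so sp2.
C7 carries 3 σ bonds, plus one π bond, giving a steric number of 3, so it is sp2.

C1 sp3, C2 sp3, C3 sp2, C4 sp, C5 sp2, C6 sp2, C7 sp2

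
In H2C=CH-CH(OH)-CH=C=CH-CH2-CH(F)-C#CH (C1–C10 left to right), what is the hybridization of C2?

C2 is sp2: 3 σ bonds, plus one π bond, 3 electron-density regions.

sp2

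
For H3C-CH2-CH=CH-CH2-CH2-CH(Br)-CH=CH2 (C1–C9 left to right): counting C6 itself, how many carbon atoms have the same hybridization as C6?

C6 is sp3 (only σ bonds).
C1: sp3 ✓
C2: sp3 ✓
C3: sp2
C4: sp2
C5: sp3 ✓
C6: sp3 ✓
C7: sp3 ✓
C8: sp2
C9: sp2
5 carbons are sp3.

5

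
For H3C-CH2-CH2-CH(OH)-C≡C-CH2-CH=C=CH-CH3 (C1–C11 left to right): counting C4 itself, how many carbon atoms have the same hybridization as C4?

6

C4 is sp3 (only σ bonds).
C1: sp3 ✓
C2: sp3 ✓
C3: sp3 ✓
C4: sp3 ✓
C5: sp
C6: sp
C7: sp3 ✓
C8: sp2
C9: sp
C10: sp2
C11: sp3 ✓
6 carbons are sp3.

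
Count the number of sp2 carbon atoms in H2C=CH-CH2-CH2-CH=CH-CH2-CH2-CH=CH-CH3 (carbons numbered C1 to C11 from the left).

6

C1: sp2 ✓
C2: sp2 ✓
C3: sp3
C4: sp3
C5: sp2 ✓
C6: sp2 ✓
C7: sp3
C8: sp3
C9: sp2 ✓
C10: sp2 ✓
C11: sp3
C1, C2, C5, C6, C9, C10 → 6 sp2 carbons.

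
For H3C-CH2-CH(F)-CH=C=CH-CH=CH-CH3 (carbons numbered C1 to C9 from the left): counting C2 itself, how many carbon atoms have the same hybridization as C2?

4

C2 is sp3 (only σ bonds).
C1: sp3 ✓
C2: sp3 ✓
C3: sp3 ✓
C4: sp2
C5: sp
C6: sp2
C7: sp2
C8: sp2
C9: sp3 ✓
4 carbons are sp3.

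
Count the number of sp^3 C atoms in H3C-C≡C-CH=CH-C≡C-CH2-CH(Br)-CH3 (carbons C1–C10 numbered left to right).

C1: sp3 ✓
C2: sp
C3: sp
C4: sp2
C5: sp2
C6: sp
C7: sp
C8: sp3 ✓
C9: sp3 ✓
C10: sp3 ✓
C1, C8, C9, C10 → 4 sp3 carbons.

4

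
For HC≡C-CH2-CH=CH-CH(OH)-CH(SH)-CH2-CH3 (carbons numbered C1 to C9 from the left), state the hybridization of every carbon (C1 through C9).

C1 sp, C2 sp, C3 sp3, C4 sp2, C5 sp2, C6 sp3, C7 sp3, C8 sp3, C9 sp3

C1 carries 2 σ bonds, plus two π bonds, giving a steric number of 2, so it is sp.
C2: 2 σ bonds, plus two π bonds; 2 regions of electron density → sp.
C3 is sp3: 4 σ bonds, 4 electron-density regions.
C4 — 3 σ bonds, plus one π bond. Steric number 3, so sp2.
C5 carries 3 σ bonds, plus one π bond, giving a steric number of 3, so it is sp2.
C6 is sp3: 4 σ bonds, 4 electron-density regions.
C7 is sp3: 4 σ bonds, 4 electron-density regions.
C8 is sp3: 4 σ bonds, 4 electron-density regions.
C9 — 4 σ bonds. Steric number 4, so sp3.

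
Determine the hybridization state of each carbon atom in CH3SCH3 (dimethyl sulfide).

Each carbon atom: 4 σ bonds — 4 electron domains, sp3.

sp^3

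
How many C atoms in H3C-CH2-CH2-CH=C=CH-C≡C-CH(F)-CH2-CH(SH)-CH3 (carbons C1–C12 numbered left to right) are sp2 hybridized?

2

C1: sp3
C2: sp3
C3: sp3
C4: sp2 ✓
C5: sp
C6: sp2 ✓
C7: sp
C8: sp
C9: sp3
C10: sp3
C11: sp3
C12: sp3
C4, C6 → 2 sp2 carbons.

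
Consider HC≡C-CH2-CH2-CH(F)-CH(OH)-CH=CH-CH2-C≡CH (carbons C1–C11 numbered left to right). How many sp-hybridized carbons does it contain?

4

C1: sp ✓
C2: sp ✓
C3: sp3
C4: sp3
C5: sp3
C6: sp3
C7: sp2
C8: sp2
C9: sp3
C10: sp ✓
C11: sp ✓
C1, C2, C10, C11 → 4 sp carbons.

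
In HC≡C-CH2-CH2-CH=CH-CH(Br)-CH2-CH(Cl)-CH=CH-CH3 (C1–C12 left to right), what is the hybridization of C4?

C4 (4 σ bonds) has steric number 4: sp3.

sp³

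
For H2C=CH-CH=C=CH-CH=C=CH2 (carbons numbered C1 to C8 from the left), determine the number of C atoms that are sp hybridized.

C1: sp2
C2: sp2
C3: sp2
C4: sp ✓
C5: sp2
C6: sp2
C7: sp ✓
C8: sp2
C4, C7 → 2 sp carbons.

2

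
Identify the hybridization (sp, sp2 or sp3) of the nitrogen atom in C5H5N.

N has two σ bonds and one lone pair in the ring plane (steric number 3 → sp2); its p orbital contributes one electron to the aromatic π system via the C=N double bond.

sp²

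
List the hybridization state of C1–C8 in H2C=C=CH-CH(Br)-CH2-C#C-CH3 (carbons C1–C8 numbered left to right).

C1 is sp2: 3 σ bonds, plus one π bond, 3 electron-density regions.
C2 — 2 σ bonds, plus two π bonds. Steric number 2, so sp.
C3 (3 σ bonds, plus one π bond) has steric number 3: sp2.
C4: 4 σ bonds — 4 electron domains, sp3.
C5 is sp3: 4 σ bonds, 4 electron-density regions.
C6: 2 σ bonds, plus two π bonds — 2 electron domains, sp.
C7: 2 σ bonds, plus two π bonds; 2 regions of electron density → sp.
C8 has 4 σ bonds: steric number 4 → sp3.

C1 sp2, C2 sp, C3 sp2, C4 sp3, C5 sp3, C6 sp, C7 sp, C8 sp3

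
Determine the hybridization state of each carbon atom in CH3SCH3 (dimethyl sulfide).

Each carbon atom (4 σ bonds) has steric number 4: sp3.

sp^3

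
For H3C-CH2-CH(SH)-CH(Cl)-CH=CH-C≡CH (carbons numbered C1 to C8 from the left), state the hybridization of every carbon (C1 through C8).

C1 — 4 σ bonds. Steric number 4, so sp3.
C2 (4 σ bonds) has steric number 4: sp3.
C3 (4 σ bonds) has steric number 4: sp3.
C4 has 4 σ bonds: steric number 4 → sp3.
C5 (3 σ bonds, plus one π bond) has steric number 3: sp2.
C6 is sp2: 3 σ bonds, plus one π bond, 3 electron-density regions.
C7 (2 σ bonds, plus two π bonds) has steric number 2: sp.
C8 — 2 σ bonds, plus two π bonds. Steric number 2, so sp.

C1 sp3, C2 sp3, C3 sp3, C4 sp3, C5 sp2, C6 sp2, C7 sp, C8 sp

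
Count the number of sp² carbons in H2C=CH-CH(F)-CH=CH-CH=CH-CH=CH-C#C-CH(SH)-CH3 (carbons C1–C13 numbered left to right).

8

C1: sp2 ✓
C2: sp2 ✓
C3: sp3
C4: sp2 ✓
C5: sp2 ✓
C6: sp2 ✓
C7: sp2 ✓
C8: sp2 ✓
C9: sp2 ✓
C10: sp
C11: sp
C12: sp3
C13: sp3
C1, C2, C4, C5, C6, C7, C8, C9 → 8 sp2 carbons.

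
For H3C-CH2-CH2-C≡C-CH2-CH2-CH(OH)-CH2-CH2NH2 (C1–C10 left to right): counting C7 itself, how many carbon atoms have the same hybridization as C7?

8

C7 is sp3 (only σ bonds).
C1: sp3 ✓
C2: sp3 ✓
C3: sp3 ✓
C4: sp
C5: sp
C6: sp3 ✓
C7: sp3 ✓
C8: sp3 ✓
C9: sp3 ✓
C10: sp3 ✓
8 carbons are sp3.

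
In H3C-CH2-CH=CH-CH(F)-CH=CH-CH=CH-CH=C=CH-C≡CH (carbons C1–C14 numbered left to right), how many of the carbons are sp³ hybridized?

C1: sp3 ✓
C2: sp3 ✓
C3: sp2
C4: sp2
C5: sp3 ✓
C6: sp2
C7: sp2
C8: sp2
C9: sp2
C10: sp2
C11: sp
C12: sp2
C13: sp
C14: sp
C1, C2, C5 → 3 sp3 carbons.

3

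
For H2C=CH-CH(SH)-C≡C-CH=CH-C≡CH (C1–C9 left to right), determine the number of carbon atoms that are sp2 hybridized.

4

C1: sp2 ✓
C2: sp2 ✓
C3: sp3
C4: sp
C5: sp
C6: sp2 ✓
C7: sp2 ✓
C8: sp
C9: sp
C1, C2, C6, C7 → 4 sp2 carbons.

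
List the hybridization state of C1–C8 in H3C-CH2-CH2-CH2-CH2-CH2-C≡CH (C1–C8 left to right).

C1 sp3, C2 sp3, C3 sp3, C4 sp3, C5 sp3, C6 sp3, C7 sp, C8 sp

C1 carries 4 σ bonds, giving a steric number of 4, so it is sp3.
C2: 4 σ bonds — 4 electron domains, sp3.
C3 has 4 σ bonds: steric number 4 → sp3.
C4: 4 σ bonds — 4 electron domains, sp3.
C5: 4 σ bonds; 4 regions of electron density → sp3.
C6 carries 4 σ bonds, giving a steric number of 4, so it is sp3.
C7: 2 σ bonds, plus two π bonds — 2 electron domains, sp.
C8 — 2 σ bonds, plus two π bonds. Steric number 2, so sp.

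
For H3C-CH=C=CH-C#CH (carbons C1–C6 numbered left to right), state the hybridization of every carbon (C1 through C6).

C1 sp3, C2 sp2, C3 sp, C4 sp2, C5 sp, C6 sp

C1 (4 σ bonds) has steric number 4: sp3.
C2 is sp2: 3 σ bonds, plus one π bond, 3 electron-density regions.
C3 carries 2 σ bonds, plus two π bonds, giving a steric number of 2, so it is sp.
C4 (3 σ bonds, plus one π bond) has steric number 3: sp2.
C5 is sp: 2 σ bonds, plus two π bonds, 2 electron-density regions.
C6: 2 σ bonds, plus two π bonds; 2 regions of electron density → sp.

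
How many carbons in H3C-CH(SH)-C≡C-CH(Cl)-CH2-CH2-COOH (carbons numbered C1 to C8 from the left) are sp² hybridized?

C1: sp3
C2: sp3
C3: sp
C4: sp
C5: sp3
C6: sp3
C7: sp3
C8: sp2 ✓
C8 → 1 sp2 carbon.

1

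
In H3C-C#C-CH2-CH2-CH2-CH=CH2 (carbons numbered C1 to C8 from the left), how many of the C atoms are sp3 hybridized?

4

C1: sp3 ✓
C2: sp
C3: sp
C4: sp3 ✓
C5: sp3 ✓
C6: sp3 ✓
C7: sp2
C8: sp2
C1, C4, C5, C6 → 4 sp3 carbons.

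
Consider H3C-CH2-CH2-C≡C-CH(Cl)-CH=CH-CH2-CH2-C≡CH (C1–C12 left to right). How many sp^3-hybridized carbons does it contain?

C1: sp3 ✓
C2: sp3 ✓
C3: sp3 ✓
C4: sp
C5: sp
C6: sp3 ✓
C7: sp2
C8: sp2
C9: sp3 ✓
C10: sp3 ✓
C11: sp
C12: sp
C1, C2, C3, C6, C9, C10 → 6 sp3 carbons.

6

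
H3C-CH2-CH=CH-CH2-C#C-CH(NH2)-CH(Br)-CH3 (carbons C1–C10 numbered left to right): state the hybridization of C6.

sp

C6 (2 σ bonds, plus two π bonds) has steric number 2: sp.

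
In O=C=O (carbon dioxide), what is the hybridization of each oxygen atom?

sp²

One σ bond + two lone pairs = steric number 3 → sp2.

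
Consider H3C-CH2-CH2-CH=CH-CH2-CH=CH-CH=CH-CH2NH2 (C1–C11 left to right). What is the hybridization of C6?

C6 — 4 σ bonds. Steric number 4, so sp3.

sp^3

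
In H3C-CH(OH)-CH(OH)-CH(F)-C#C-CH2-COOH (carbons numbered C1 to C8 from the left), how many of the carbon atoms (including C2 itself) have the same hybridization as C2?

C2 is sp3 (only σ bonds).
C1: sp3 ✓
C2: sp3 ✓
C3: sp3 ✓
C4: sp3 ✓
C5: sp
C6: sp
C7: sp3 ✓
C8: sp2
5 carbons are sp3.

5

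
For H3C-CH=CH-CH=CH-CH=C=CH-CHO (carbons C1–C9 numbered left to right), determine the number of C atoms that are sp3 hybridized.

C1: sp3 ✓
C2: sp2
C3: sp2
C4: sp2
C5: sp2
C6: sp2
C7: sp
C8: sp2
C9: sp2
C1 → 1 sp3 carbon.

1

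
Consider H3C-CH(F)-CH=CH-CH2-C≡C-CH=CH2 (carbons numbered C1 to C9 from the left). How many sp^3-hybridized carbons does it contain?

3

C1: sp3 ✓
C2: sp3 ✓
C3: sp2
C4: sp2
C5: sp3 ✓
C6: sp
C7: sp
C8: sp2
C9: sp2
C1, C2, C5 → 3 sp3 carbons.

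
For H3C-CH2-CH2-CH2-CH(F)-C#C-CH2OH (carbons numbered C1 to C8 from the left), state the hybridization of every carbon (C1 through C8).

C1 sp3, C2 sp3, C3 sp3, C4 sp3, C5 sp3, C6 sp, C7 sp, C8 sp3

C1 has 4 σ bonds: steric number 4 → sp3.
C2 (4 σ bonds) has steric number 4: sp3.
C3 is sp3: 4 σ bonds, 4 electron-density regions.
C4 has 4 σ bonds: steric number 4 → sp3.
C5 has 4 σ bonds: steric number 4 → sp3.
C6: 2 σ bonds, plus two π bonds — 2 electron domains, sp.
C7 (2 σ bonds, plus two π bonds) has steric number 2: sp.
C8: 4 σ bonds — 4 electron domains, sp3.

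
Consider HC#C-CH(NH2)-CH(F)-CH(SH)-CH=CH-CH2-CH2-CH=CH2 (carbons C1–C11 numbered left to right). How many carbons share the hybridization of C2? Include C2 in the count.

2

C2 is sp (two π bonds).
C1: sp ✓
C2: sp ✓
C3: sp3
C4: sp3
C5: sp3
C6: sp2
C7: sp2
C8: sp3
C9: sp3
C10: sp2
C11: sp2
2 carbons are sp.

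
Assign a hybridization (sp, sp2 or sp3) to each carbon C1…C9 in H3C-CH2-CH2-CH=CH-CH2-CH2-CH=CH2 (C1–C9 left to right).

C1 has 4 σ bonds: steric number 4 → sp3.
C2: 4 σ bonds — 4 electron domains, sp3.
C3 carries 4 σ bonds, giving a steric number of 4, so it is sp3.
C4: 3 σ bonds, plus one π bond; 3 regions of electron density → sp2.
C5: 3 σ bonds, plus one π bond — 3 electron domains, sp2.
C6: 4 σ bonds — 4 electron domains, sp3.
C7 (4 σ bonds) has steric number 4: sp3.
C8 — 3 σ bonds, plus one π bond. Steric number 3, so sp2.
C9: 3 σ bonds, plus one π bond — 3 electron domains, sp2.

C1 sp3, C2 sp3, C3 sp3, C4 sp2, C5 sp2, C6 sp3, C7 sp3, C8 sp2, C9 sp2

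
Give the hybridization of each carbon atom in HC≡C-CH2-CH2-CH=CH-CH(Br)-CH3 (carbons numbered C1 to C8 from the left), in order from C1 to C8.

C1 is sp: 2 σ bonds, plus two π bonds, 2 electron-density regions.
C2 carries 2 σ bonds, plus two π bonds, giving a steric number of 2, so it is sp.
C3: 4 σ bonds; 4 regions of electron density → sp3.
C4 is sp3: 4 σ bonds, 4 electron-density regions.
C5 (3 σ bonds, plus one π bond) has steric number 3: sp2.
C6: 3 σ bonds, plus one π bond — 3 electron domains, sp2.
C7 carries 4 σ bonds, giving a steric number of 4, so it is sp3.
C8 (4 σ bonds) has steric number 4: sp3.

C1 sp, C2 sp, C3 sp3, C4 sp3, C5 sp2, C6 sp2, C7 sp3, C8 sp3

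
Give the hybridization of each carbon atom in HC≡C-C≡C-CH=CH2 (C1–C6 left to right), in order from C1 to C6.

C1 sp, C2 sp, C3 sp, C4 sp, C5 sp2, C6 sp2

C1 (2 σ bonds, plus two π bonds) has steric number 2: sp.
C2 carries 2 σ bonds, plus two π bonds, giving a steric number of 2, so it is sp.
C3: 2 σ bonds, plus two π bonds; 2 regions of electron density → sp.
C4 has 2 σ bonds, plus two π bonds: steric number 2 → sp.
C5 is sp2: 3 σ bonds, plus one π bond, 3 electron-density regions.
C6 is sp2: 3 σ bonds, plus one π bond, 3 electron-density regions.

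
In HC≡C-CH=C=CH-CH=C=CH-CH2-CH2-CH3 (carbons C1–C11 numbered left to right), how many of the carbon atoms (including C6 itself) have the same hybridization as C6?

C6 is sp2 (one π bond).
C1: sp
C2: sp
C3: sp2 ✓
C4: sp
C5: sp2 ✓
C6: sp2 ✓
C7: sp
C8: sp2 ✓
C9: sp3
C10: sp3
C11: sp3
4 carbons are sp2.

4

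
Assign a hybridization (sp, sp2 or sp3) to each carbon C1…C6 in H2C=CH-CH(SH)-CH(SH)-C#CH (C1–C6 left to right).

C1 sp2, C2 sp2, C3 sp3, C4 sp3, C5 sp, C6 sp

C1: 3 σ bonds, plus one π bond; 3 regions of electron density → sp2.
C2 carries 3 σ bonds, plus one π bond, giving a steric number of 3, so it is sp2.
C3 has 4 σ bonds: steric number 4 → sp3.
C4 (4 σ bonds) has steric number 4: sp3.
C5 — 2 σ bonds, plus two π bonds. Steric number 2, so sp.
C6 — 2 σ bonds, plus two π bonds. Steric number 2, so sp.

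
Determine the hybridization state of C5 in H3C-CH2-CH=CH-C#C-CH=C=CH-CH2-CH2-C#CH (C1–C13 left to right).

sp

C5: 2 σ bonds, plus two π bonds — 2 electron domains, sp.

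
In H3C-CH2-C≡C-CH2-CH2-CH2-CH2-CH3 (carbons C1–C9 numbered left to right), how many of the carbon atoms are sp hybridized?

2

C1: sp3
C2: sp3
C3: sp ✓
C4: sp ✓
C5: sp3
C6: sp3
C7: sp3
C8: sp3
C9: sp3
C3, C4 → 2 sp carbons.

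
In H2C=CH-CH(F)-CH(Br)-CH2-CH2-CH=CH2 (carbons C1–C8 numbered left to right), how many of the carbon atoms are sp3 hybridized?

4

C1: sp2
C2: sp2
C3: sp3 ✓
C4: sp3 ✓
C5: sp3 ✓
C6: sp3 ✓
C7: sp2
C8: sp2
C3, C4, C5, C6 → 4 sp3 carbons.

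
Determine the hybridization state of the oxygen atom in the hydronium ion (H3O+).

sp3

Three σ bonds + one lone pair = steric number 4 → sp3.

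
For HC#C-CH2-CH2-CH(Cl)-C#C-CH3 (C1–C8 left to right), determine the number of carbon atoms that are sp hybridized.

C1: sp ✓
C2: sp ✓
C3: sp3
C4: sp3
C5: sp3
C6: sp ✓
C7: sp ✓
C8: sp3
C1, C2, C6, C7 → 4 sp carbons.

4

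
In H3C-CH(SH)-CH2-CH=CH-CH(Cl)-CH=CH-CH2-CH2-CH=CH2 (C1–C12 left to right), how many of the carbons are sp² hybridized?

C1: sp3
C2: sp3
C3: sp3
C4: sp2 ✓
C5: sp2 ✓
C6: sp3
C7: sp2 ✓
C8: sp2 ✓
C9: sp3
C10: sp3
C11: sp2 ✓
C12: sp2 ✓
C4, C5, C7, C8, C11, C12 → 6 sp2 carbons.

6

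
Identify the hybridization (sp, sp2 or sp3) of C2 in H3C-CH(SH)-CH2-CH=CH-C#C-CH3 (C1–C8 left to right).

sp3

C2 has 4 σ bonds: steric number 4 → sp3.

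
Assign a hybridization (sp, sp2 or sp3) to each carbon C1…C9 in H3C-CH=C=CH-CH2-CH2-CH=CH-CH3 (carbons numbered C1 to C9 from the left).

C1 sp3, C2 sp2, C3 sp, C4 sp2, C5 sp3, C6 sp3, C7 sp2, C8 sp2, C9 sp3

C1 is sp3: 4 σ bonds, 4 electron-density regions.
C2 carries 3 σ bonds, plus one π bond, giving a steric number of 3, so it is sp2.
C3 — 2 σ bonds, plus two π bonds. Steric number 2, so sp.
C4 (3 σ bonds, plus one π bond) has steric number 3: sp2.
C5: 4 σ bonds; 4 regions of electron density → sp3.
C6 is sp3: 4 σ bonds, 4 electron-density regions.
C7: 3 σ bonds, plus one π bond; 3 regions of electron density → sp2.
C8: 3 σ bonds, plus one π bond; 3 regions of electron density → sp2.
C9: 4 σ bonds — 4 electron domains, sp3.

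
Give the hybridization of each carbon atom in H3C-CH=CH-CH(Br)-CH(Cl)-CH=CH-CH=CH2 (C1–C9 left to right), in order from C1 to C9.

C1: 4 σ bonds — 4 electron domains, sp3.
C2 carries 3 σ bonds, plus one π bond, giving a steric number of 3, so it is sp2.
C3 is sp2: 3 σ bonds, plus one π bond, 3 electron-density regions.
C4: 4 σ bonds; 4 regions of electron density → sp3.
C5 has 4 σ bonds: steric number 4 → sp3.
C6: 3 σ bonds, plus one π bond — 3 electron domains, sp2.
C7 carries 3 σ bonds, plus one π bond, giving a steric number of 3, so it is sp2.
C8 — 3 σ bonds, plus one π bond. Steric number 3, so sp2.
C9 is sp2: 3 σ bonds, plus one π bond, 3 electron-density regions.

C1 sp3, C2 sp2, C3 sp2, C4 sp3, C5 sp3, C6 sp2, C7 sp2, C8 sp2, C9 sp2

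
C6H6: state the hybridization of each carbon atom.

sp^2

Every ring carbon has three σ bonds and contributes one p electron to the aromatic π system.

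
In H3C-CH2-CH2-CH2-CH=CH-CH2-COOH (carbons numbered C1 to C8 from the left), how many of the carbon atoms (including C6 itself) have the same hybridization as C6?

3

C6 is sp2 (one π bond).
C1: sp3
C2: sp3
C3: sp3
C4: sp3
C5: sp2 ✓
C6: sp2 ✓
C7: sp3
C8: sp2 ✓
3 carbons are sp2.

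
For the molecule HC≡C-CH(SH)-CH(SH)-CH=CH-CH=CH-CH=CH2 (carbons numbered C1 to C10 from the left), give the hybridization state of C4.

C4: 4 σ bonds — 4 electron domains, sp3.

sp³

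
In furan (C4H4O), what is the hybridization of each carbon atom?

Each carbon atom has 3 σ bonds, plus one π bond: steric number 3 → sp2.

sp2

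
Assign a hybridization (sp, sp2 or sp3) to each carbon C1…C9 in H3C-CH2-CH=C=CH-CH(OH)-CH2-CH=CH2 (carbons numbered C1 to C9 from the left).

C1 sp3, C2 sp3, C3 sp2, C4 sp, C5 sp2, C6 sp3, C7 sp3, C8 sp2, C9 sp2

C1: 4 σ bonds; 4 regions of electron density → sp3.
C2: 4 σ bonds; 4 regions of electron density → sp3.
C3 is sp2: 3 σ bonds, plus one π bond, 3 electron-density regions.
C4: 2 σ bonds, plus two π bonds — 2 electron domains, sp.
C5: 3 σ bonds, plus one π bond; 3 regions of electron density → sp2.
C6 is sp3: 4 σ bonds, 4 electron-density regions.
C7 — 4 σ bonds. Steric number 4, so sp3.
C8: 3 σ bonds, plus one π bond; 3 regions of electron density → sp2.
C9 is sp2: 3 σ bonds, plus one π bond, 3 electron-density regions.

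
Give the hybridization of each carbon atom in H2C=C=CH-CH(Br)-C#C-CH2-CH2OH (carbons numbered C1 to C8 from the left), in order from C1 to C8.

C1: 3 σ bonds, plus one π bond; 3 regions of electron density → sp2.
C2 is sp: 2 σ bonds, plus two π bonds, 2 electron-density regions.
C3 has 3 σ bonds, plus one π bond: steric number 3 → sp2.
C4 — 4 σ bonds. Steric number 4, so sp3.
C5 — 2 σ bonds, plus two π bonds. Steric number 2, so sp.
C6 carries 2 σ bonds, plus two π bonds, giving a steric number of 2, so it is sp.
C7: 4 σ bonds; 4 regions of electron density → sp3.
C8: 4 σ bonds; 4 regions of electron density → sp3.

C1 sp2, C2 sp, C3 sp2, C4 sp3, C5 sp, C6 sp, C7 sp3, C8 sp3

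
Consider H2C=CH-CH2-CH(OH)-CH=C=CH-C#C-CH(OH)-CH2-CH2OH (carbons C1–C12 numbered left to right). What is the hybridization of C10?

C10: 4 σ bonds — 4 electron domains, sp3.

sp3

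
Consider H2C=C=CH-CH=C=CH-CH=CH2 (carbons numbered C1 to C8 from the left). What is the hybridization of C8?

C8: 3 σ bonds, plus one π bond — 3 electron domains, sp2.

sp2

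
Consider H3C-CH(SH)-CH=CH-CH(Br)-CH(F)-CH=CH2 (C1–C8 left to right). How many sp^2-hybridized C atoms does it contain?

4

C1: sp3
C2: sp3
C3: sp2 ✓
C4: sp2 ✓
C5: sp3
C6: sp3
C7: sp2 ✓
C8: sp2 ✓
C3, C4, C7, C8 → 4 sp2 carbons.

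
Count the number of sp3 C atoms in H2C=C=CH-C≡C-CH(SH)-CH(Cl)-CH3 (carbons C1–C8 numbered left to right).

C1: sp2
C2: sp
C3: sp2
C4: sp
C5: sp
C6: sp3 ✓
C7: sp3 ✓
C8: sp3 ✓
C6, C7, C8 → 3 sp3 carbons.

3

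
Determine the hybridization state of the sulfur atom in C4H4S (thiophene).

Analogous to furan: one S lone pair in the aromatic π system, S is sp2.

sp^2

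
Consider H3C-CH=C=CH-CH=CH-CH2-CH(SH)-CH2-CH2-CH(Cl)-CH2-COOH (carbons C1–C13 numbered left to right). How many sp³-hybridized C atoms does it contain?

C1: sp3 ✓
C2: sp2
C3: sp
C4: sp2
C5: sp2
C6: sp2
C7: sp3 ✓
C8: sp3 ✓
C9: sp3 ✓
C10: sp3 ✓
C11: sp3 ✓
C12: sp3 ✓
C13: sp2
C1, C7, C8, C9, C10, C11, C12 → 7 sp3 carbons.

7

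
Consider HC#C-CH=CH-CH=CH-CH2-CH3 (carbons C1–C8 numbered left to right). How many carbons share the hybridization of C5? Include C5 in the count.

4

C5 is sp2 (one π bond).
C1: sp
C2: sp
C3: sp2 ✓
C4: sp2 ✓
C5: sp2 ✓
C6: sp2 ✓
C7: sp3
C8: sp3
4 carbons are sp2.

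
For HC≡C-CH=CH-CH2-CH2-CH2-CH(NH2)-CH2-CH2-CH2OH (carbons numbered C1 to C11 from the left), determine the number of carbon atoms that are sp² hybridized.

C1: sp
C2: sp
C3: sp2 ✓
C4: sp2 ✓
C5: sp3
C6: sp3
C7: sp3
C8: sp3
C9: sp3
C10: sp3
C11: sp3
C3, C4 → 2 sp2 carbons.

2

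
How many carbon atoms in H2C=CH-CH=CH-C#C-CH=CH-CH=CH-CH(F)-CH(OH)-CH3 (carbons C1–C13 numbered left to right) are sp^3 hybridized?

3

C1: sp2
C2: sp2
C3: sp2
C4: sp2
C5: sp
C6: sp
C7: sp2
C8: sp2
C9: sp2
C10: sp2
C11: sp3 ✓
C12: sp3 ✓
C13: sp3 ✓
C11, C12, C13 → 3 sp3 carbons.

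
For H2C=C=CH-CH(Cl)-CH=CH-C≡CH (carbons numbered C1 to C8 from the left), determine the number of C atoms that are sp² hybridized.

4

C1: sp2 ✓
C2: sp
C3: sp2 ✓
C4: sp3
C5: sp2 ✓
C6: sp2 ✓
C7: sp
C8: sp
C1, C3, C5, C6 → 4 sp2 carbons.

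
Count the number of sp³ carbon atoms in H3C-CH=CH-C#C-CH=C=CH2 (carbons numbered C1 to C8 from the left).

C1: sp3 ✓
C2: sp2
C3: sp2
C4: sp
C5: sp
C6: sp2
C7: sp
C8: sp2
C1 → 1 sp3 carbon.

1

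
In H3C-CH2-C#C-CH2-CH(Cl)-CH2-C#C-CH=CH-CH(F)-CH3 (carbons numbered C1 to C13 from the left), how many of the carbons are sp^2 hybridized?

2

C1: sp3
C2: sp3
C3: sp
C4: sp
C5: sp3
C6: sp3
C7: sp3
C8: sp
C9: sp
C10: sp2 ✓
C11: sp2 ✓
C12: sp3
C13: sp3
C10, C11 → 2 sp2 carbons.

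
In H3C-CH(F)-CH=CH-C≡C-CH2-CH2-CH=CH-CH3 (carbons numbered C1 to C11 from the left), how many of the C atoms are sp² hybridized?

4

C1: sp3
C2: sp3
C3: sp2 ✓
C4: sp2 ✓
C5: sp
C6: sp
C7: sp3
C8: sp3
C9: sp2 ✓
C10: sp2 ✓
C11: sp3
C3, C4, C9, C10 → 4 sp2 carbons.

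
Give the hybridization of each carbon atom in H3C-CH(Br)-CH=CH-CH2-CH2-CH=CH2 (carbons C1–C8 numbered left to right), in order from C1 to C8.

C1 sp3, C2 sp3, C3 sp2, C4 sp2, C5 sp3, C6 sp3, C7 sp2, C8 sp2

C1 (4 σ bonds) has steric number 4: sp3.
C2 carries 4 σ bonds, giving a steric number of 4, so it is sp3.
C3 — 3 σ bonds, plus one π bond. Steric number 3, so sp2.
C4 is sp2: 3 σ bonds, plus one π bond, 3 electron-density regions.
C5 carries 4 σ bonds, giving a steric number of 4, so it is sp3.
C6: 4 σ bonds; 4 regions of electron density → sp3.
C7 has 3 σ bonds, plus one π bond: steric number 3 → sp2.
C8 (3 σ bonds, plus one π bond) has steric number 3: sp2.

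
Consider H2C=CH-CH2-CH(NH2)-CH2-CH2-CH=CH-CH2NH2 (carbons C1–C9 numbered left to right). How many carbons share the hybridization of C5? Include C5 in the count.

5

C5 is sp3 (only σ bonds).
C1: sp2
C2: sp2
C3: sp3 ✓
C4: sp3 ✓
C5: sp3 ✓
C6: sp3 ✓
C7: sp2
C8: sp2
C9: sp3 ✓
5 carbons are sp3.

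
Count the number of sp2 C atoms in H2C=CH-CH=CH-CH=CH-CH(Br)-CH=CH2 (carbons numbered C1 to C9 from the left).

C1: sp2 ✓
C2: sp2 ✓
C3: sp2 ✓
C4: sp2 ✓
C5: sp2 ✓
C6: sp2 ✓
C7: sp3
C8: sp2 ✓
C9: sp2 ✓
C1, C2, C3, C4, C5, C6, C8, C9 → 8 sp2 carbons.

8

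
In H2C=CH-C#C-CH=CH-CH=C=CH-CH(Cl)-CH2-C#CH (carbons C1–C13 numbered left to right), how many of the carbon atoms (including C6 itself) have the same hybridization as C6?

C6 is sp2 (one π bond).
C1: sp2 ✓
C2: sp2 ✓
C3: sp
C4: sp
C5: sp2 ✓
C6: sp2 ✓
C7: sp2 ✓
C8: sp
C9: sp2 ✓
C10: sp3
C11: sp3
C12: sp
C13: sp
6 carbons are sp2.

6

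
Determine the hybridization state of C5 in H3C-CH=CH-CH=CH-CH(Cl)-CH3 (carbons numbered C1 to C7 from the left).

C5 is sp2: 3 σ bonds, plus one π bond, 3 electron-density regions.

sp^2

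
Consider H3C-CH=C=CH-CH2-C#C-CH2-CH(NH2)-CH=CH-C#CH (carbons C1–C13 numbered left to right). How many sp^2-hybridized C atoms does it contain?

4

C1: sp3
C2: sp2 ✓
C3: sp
C4: sp2 ✓
C5: sp3
C6: sp
C7: sp
C8: sp3
C9: sp3
C10: sp2 ✓
C11: sp2 ✓
C12: sp
C13: sp
C2, C4, C10, C11 → 4 sp2 carbons.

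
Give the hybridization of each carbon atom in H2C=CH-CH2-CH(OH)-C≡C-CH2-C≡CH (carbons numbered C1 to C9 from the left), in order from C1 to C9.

C1 has 3 σ bonds, plus one π bond: steric number 3 → sp2.
C2 — 3 σ bonds, plus one π bond. Steric number 3, so sp2.
C3: 4 σ bonds — 4 electron domains, sp3.
C4: 4 σ bonds; 4 regions of electron density → sp3.
C5 (2 σ bonds, plus two π bonds) has steric number 2: sp.
C6 (2 σ bonds, plus two π bonds) has steric number 2: sp.
C7 has 4 σ bonds: steric number 4 → sp3.
C8: 2 σ bonds, plus two π bonds — 2 electron domains, sp.
C9: 2 σ bonds, plus two π bonds — 2 electron domains, sp.

C1 sp2, C2 sp2, C3 sp3, C4 sp3, C5 sp, C6 sp, C7 sp3, C8 sp, C9 sp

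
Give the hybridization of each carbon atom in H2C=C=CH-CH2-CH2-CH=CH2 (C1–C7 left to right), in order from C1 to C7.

C1 carries 3 σ bonds, plus one π bond, giving a steric number of 3, so it is sp2.
C2: 2 σ bonds, plus two π bonds — 2 electron domains, sp.
C3: 3 σ bonds, plus one π bond — 3 electron domains, sp2.
C4 is sp3: 4 σ bonds, 4 electron-density regions.
C5 carries 4 σ bonds, giving a steric number of 4, so it is sp3.
C6 carries 3 σ bonds, plus one π bond, giving a steric number of 3, so it is sp2.
C7 has 3 σ bonds, plus one π bond: steric number 3 → sp2.

C1 sp2, C2 sp, C3 sp2, C4 sp3, C5 sp3, C6 sp2, C7 sp2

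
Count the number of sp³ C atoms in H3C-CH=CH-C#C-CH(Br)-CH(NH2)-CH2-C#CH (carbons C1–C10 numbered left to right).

C1: sp3 ✓
C2: sp2
C3: sp2
C4: sp
C5: sp
C6: sp3 ✓
C7: sp3 ✓
C8: sp3 ✓
C9: sp
C10: sp
C1, C6, C7, C8 → 4 sp3 carbons.

4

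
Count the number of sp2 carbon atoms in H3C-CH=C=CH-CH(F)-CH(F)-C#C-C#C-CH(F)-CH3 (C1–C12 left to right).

C1: sp3
C2: sp2 ✓
C3: sp
C4: sp2 ✓
C5: sp3
C6: sp3
C7: sp
C8: sp
C9: sp
C10: sp
C11: sp3
C12: sp3
C2, C4 → 2 sp2 carbons.

2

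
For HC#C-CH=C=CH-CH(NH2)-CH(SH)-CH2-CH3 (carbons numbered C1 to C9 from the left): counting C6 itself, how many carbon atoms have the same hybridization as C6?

4

C6 is sp3 (only σ bonds).
C1: sp
C2: sp
C3: sp2
C4: sp
C5: sp2
C6: sp3 ✓
C7: sp3 ✓
C8: sp3 ✓
C9: sp3 ✓
4 carbons are sp3.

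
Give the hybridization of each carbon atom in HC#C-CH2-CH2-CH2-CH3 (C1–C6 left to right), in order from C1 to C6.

C1 sp, C2 sp, C3 sp3, C4 sp3, C5 sp3, C6 sp3

C1: 2 σ bonds, plus two π bonds — 2 electron domains, sp.
C2 (2 σ bonds, plus two π bonds) has steric number 2: sp.
C3 is sp3: 4 σ bonds, 4 electron-density regions.
C4 is sp3: 4 σ bonds, 4 electron-density regions.
C5 is sp3: 4 σ bonds, 4 electron-density regions.
C6 — 4 σ bonds. Steric number 4, so sp3.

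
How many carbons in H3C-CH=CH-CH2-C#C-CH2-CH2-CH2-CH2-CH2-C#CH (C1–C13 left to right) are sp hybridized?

4

C1: sp3
C2: sp2
C3: sp2
C4: sp3
C5: sp ✓
C6: sp ✓
C7: sp3
C8: sp3
C9: sp3
C10: sp3
C11: sp3
C12: sp ✓
C13: sp ✓
C5, C6, C12, C13 → 4 sp carbons.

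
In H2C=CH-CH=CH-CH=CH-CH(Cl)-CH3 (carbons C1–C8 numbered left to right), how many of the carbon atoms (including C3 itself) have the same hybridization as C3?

C3 is sp2 (one π bond).
C1: sp2 ✓
C2: sp2 ✓
C3: sp2 ✓
C4: sp2 ✓
C5: sp2 ✓
C6: sp2 ✓
C7: sp3
C8: sp3
6 carbons are sp2.

6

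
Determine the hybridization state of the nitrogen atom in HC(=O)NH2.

sp²

Amide resonance delocalises the N lone pair; N is planar sp2.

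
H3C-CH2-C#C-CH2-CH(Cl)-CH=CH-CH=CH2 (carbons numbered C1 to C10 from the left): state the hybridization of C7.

C7: 3 σ bonds, plus one π bond — 3 electron domains, sp2.

sp2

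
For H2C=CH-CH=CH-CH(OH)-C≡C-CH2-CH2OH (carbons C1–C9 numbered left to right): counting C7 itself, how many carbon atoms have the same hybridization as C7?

C7 is sp (two π bonds).
C1: sp2
C2: sp2
C3: sp2
C4: sp2
C5: sp3
C6: sp ✓
C7: sp ✓
C8: sp3
C9: sp3
2 carbons are sp.

2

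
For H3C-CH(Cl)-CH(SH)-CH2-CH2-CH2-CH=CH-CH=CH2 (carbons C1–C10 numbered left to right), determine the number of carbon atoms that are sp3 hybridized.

C1: sp3 ✓
C2: sp3 ✓
C3: sp3 ✓
C4: sp3 ✓
C5: sp3 ✓
C6: sp3 ✓
C7: sp2
C8: sp2
C9: sp2
C10: sp2
C1, C2, C3, C4, C5, C6 → 6 sp3 carbons.

6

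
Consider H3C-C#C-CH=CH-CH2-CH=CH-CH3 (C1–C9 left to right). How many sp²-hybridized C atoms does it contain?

4

C1: sp3
C2: sp
C3: sp
C4: sp2 ✓
C5: sp2 ✓
C6: sp3
C7: sp2 ✓
C8: sp2 ✓
C9: sp3
C4, C5, C7, C8 → 4 sp2 carbons.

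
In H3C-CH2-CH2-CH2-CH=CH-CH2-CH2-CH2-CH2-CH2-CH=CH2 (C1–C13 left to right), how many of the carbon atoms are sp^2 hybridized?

4

C1: sp3
C2: sp3
C3: sp3
C4: sp3
C5: sp2 ✓
C6: sp2 ✓
C7: sp3
C8: sp3
C9: sp3
C10: sp3
C11: sp3
C12: sp2 ✓
C13: sp2 ✓
C5, C6, C12, C13 → 4 sp2 carbons.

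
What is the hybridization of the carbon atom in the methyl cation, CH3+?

Three σ bonds to H, empty p orbital → sp2, trigonal planar.

sp^2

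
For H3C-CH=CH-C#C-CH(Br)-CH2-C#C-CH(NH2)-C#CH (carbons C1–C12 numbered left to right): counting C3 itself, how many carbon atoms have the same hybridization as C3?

C3 is sp2 (one π bond).
C1: sp3
C2: sp2 ✓
C3: sp2 ✓
C4: sp
C5: sp
C6: sp3
C7: sp3
C8: sp
C9: sp
C10: sp3
C11: sp
C12: sp
2 carbons are sp2.

2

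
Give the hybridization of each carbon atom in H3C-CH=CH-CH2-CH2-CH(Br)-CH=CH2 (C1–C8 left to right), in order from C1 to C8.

C1 sp3, C2 sp2, C3 sp2, C4 sp3, C5 sp3, C6 sp3, C7 sp2, C8 sp2

C1 — 4 σ bonds. Steric number 4, so sp3.
C2 is sp2: 3 σ bonds, plus one π bond, 3 electron-density regions.
C3 has 3 σ bonds, plus one π bond: steric number 3 → sp2.
C4: 4 σ bonds; 4 regions of electron density → sp3.
C5 (4 σ bonds) has steric number 4: sp3.
C6 is sp3: 4 σ bonds, 4 electron-density regions.
C7 (3 σ bonds, plus one π bond) has steric number 3: sp2.
C8: 3 σ bonds, plus one π bond — 3 electron domains, sp2.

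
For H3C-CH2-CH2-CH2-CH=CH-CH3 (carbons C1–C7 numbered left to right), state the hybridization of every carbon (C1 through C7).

C1 sp3, C2 sp3, C3 sp3, C4 sp3, C5 sp2, C6 sp2, C7 sp3

C1 is sp3: 4 σ bonds, 4 electron-density regions.
C2: 4 σ bonds — 4 electron domains, sp3.
C3 is sp3: 4 σ bonds, 4 electron-density regions.
C4: 4 σ bonds — 4 electron domains, sp3.
C5: 3 σ bonds, plus one π bond — 3 electron domains, sp2.
C6 — 3 σ bonds, plus one π bond. Steric number 3, so sp2.
C7 is sp3: 4 σ bonds, 4 electron-density regions.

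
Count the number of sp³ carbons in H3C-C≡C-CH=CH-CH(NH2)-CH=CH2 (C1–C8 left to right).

2

C1: sp3 ✓
C2: sp
C3: sp
C4: sp2
C5: sp2
C6: sp3 ✓
C7: sp2
C8: sp2
C1, C6 → 2 sp3 carbons.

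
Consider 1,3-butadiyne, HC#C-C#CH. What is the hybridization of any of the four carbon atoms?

Every carbon is part of a C≡C triple bond: two σ regions → sp.

sp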